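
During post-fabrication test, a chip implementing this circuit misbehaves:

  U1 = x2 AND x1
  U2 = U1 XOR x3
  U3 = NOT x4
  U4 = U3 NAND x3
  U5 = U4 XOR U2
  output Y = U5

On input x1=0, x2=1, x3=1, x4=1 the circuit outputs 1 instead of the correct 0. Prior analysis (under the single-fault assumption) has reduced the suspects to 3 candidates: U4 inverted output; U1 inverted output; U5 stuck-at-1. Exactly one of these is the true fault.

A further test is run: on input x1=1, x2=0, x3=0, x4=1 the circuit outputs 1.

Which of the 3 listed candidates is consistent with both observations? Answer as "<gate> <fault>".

U5 stuck-at-1

Evaluate each candidate on input x1=1, x2=0, x3=0, x4=1:
  U4 inverted output: U1=0, U2=0, U3=0, U4=0 [inverted output], U5=0 → 0 — eliminated
  U1 inverted output: U1=1 [inverted output], U2=1, U3=0, U4=1, U5=0 → 0 — eliminated
  U5 stuck-at-1: U1=0, U2=0, U3=0, U4=1, U5=1 [stuck-at-1] → 1 — matches
Only U5 stuck-at-1 reproduces the observed 1.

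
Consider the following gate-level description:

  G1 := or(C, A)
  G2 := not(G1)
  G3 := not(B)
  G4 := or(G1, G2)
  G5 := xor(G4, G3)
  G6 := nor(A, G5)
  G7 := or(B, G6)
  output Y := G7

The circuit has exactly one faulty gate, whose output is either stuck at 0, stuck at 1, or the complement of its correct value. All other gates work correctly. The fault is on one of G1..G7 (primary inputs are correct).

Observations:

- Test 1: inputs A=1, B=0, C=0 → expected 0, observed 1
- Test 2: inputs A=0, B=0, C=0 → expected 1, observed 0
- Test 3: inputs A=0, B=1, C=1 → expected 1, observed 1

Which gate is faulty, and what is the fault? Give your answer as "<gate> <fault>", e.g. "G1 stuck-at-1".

Fault-free values for test 1 (A=1, B=0, C=0): G1=1, G2=0, G3=1, G4=1, G5=0, G6=0, G7=0, giving Y=0. Observed 1.
Test 1: faults giving observed 1 are {G6 stuck-at-1, G6 inverted output, G7 stuck-at-1, G7 inverted output}.
Test 2 (A=0, B=0, C=0): fault-free G1=0, G2=1, G3=1, G4=1, G5=0, G6=1, G7=1 → 1; observed 0. Eliminates G6 stuck-at-1, G7 stuck-at-1.
Test 3 (A=0, B=1, C=1): fault-free G1=1, G2=0, G3=0, G4=1, G5=1, G6=0, G7=1 → 1; observed 1. Eliminates G7 inverted output.
Only G6 inverted output is consistent with every test.

G6 inverted output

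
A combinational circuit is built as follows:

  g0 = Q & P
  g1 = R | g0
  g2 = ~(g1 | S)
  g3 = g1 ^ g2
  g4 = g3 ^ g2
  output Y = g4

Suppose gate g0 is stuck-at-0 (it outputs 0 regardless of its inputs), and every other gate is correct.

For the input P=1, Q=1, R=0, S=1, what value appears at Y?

0

Propagate with g0 forced: g0=0 [stuck-at-0], g1=0, g2=0, g3=0, g4=0.
So Y = 0. (Without the fault it would be 1.)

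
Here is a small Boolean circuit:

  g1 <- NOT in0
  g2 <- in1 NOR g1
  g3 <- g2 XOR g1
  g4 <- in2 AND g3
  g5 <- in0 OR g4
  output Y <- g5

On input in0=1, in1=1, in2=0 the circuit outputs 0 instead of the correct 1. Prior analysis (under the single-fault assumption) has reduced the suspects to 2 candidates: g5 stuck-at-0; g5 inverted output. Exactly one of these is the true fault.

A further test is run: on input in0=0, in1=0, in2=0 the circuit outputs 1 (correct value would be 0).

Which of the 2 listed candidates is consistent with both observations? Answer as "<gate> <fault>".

Evaluate each candidate on input in0=0, in1=0, in2=0:
  g5 stuck-at-0: g1=1, g2=0, g3=1, g4=0, g5=0 [stuck-at-0] → 0 — eliminated
  g5 inverted output: g1=1, g2=0, g3=1, g4=0, g5=1 [inverted output] → 1 — matches
Only g5 inverted output reproduces the observed 1.

g5 inverted output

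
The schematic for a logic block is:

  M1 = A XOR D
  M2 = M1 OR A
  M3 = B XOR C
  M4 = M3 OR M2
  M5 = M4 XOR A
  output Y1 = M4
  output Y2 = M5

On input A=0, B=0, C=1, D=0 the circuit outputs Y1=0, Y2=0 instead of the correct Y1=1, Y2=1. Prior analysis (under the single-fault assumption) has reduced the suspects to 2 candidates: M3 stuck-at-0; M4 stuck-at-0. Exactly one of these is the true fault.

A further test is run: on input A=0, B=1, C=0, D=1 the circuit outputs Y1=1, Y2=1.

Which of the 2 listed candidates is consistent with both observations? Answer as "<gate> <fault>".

M3 stuck-at-0

Evaluate each candidate on input A=0, B=1, C=0, D=1:
  M3 stuck-at-0: M1=1, M2=1, M3=0 [stuck-at-0], M4=1, M5=1 → Y1=1, Y2=1 — matches
  M4 stuck-at-0: M1=1, M2=1, M3=1, M4=0 [stuck-at-0], M5=0 → Y1=0, Y2=0 — eliminated
Only M3 stuck-at-0 reproduces the observed Y1=1, Y2=1.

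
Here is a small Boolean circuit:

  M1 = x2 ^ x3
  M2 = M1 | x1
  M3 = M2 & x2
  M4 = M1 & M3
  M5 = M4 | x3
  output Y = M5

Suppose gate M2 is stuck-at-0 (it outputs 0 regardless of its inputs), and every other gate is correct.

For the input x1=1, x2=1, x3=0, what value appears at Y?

0

Propagate with M2 forced: M1=1, M2=0 [stuck-at-0], M3=0, M4=0, M5=0.
So Y = 0. (Without the fault it would be 1.)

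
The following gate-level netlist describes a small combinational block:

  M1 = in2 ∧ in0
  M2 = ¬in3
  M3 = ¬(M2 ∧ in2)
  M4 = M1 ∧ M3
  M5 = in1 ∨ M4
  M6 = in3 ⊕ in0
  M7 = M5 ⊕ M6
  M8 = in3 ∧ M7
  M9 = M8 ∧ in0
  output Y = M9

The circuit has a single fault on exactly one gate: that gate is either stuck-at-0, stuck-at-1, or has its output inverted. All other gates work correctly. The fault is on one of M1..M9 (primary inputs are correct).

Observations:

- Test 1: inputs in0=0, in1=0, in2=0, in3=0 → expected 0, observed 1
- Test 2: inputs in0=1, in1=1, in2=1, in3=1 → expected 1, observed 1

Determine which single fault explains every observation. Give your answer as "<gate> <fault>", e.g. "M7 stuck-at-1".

M9 stuck-at-1

Fault-free values for test 1 (in0=0, in1=0, in2=0, in3=0): M1=0, M2=1, M3=1, M4=0, M5=0, M6=0, M7=0, M8=0, M9=0, giving Y=0. Observed 1.
Test 1: faults giving observed 1 are {M9 stuck-at-1, M9 inverted output}.
Test 2 (in0=1, in1=1, in2=1, in3=1): fault-free M1=1, M2=0, M3=1, M4=1, M5=1, M6=0, M7=1, M8=1, M9=1 → 1; observed 1. Eliminates M9 inverted output.
Only M9 stuck-at-1 is consistent with every test.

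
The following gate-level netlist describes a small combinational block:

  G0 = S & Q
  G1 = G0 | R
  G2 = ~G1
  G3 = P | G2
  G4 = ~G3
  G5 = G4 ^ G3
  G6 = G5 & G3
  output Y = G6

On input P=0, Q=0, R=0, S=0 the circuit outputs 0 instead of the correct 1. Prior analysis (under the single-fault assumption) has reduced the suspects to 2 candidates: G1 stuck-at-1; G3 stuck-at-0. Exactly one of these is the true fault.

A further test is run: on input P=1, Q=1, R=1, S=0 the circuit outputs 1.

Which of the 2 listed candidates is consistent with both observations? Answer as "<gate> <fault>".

G1 stuck-at-1

Evaluate each candidate on input P=1, Q=1, R=1, S=0:
  G1 stuck-at-1: G0=0, G1=1 [stuck-at-1], G2=0, G3=1, G4=0, G5=1, G6=1 → 1 — matches
  G3 stuck-at-0: G0=0, G1=1, G2=0, G3=0 [stuck-at-0], G4=1, G5=1, G6=0 → 0 — eliminated
Only G1 stuck-at-1 reproduces the observed 1.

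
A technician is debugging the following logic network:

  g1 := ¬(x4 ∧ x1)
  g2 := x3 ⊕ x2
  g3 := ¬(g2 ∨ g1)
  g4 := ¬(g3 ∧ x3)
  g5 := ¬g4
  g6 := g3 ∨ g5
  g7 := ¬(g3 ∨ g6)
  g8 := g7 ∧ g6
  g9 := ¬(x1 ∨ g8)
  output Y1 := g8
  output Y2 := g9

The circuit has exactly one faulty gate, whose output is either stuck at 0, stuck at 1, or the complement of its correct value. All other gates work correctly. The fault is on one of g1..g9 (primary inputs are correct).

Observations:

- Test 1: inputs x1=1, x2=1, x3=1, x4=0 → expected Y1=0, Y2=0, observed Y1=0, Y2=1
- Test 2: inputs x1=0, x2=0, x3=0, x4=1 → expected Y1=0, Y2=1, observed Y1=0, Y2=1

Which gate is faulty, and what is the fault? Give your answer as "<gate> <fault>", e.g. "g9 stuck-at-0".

Fault-free values for test 1 (x1=1, x2=1, x3=1, x4=0): g1=1, g2=0, g3=0, g4=1, g5=0, g6=0, g7=1, g8=0, g9=0, giving Y1=0, Y2=0. Observed Y1=0, Y2=1.
Test 1: faults giving observed Y1=0, Y2=1 are {g9 stuck-at-1, g9 inverted output}.
Test 2 (x1=0, x2=0, x3=0, x4=1): fault-free g1=1, g2=0, g3=0, g4=1, g5=0, g6=0, g7=1, g8=0, g9=1 → Y1=0, Y2=1; observed Y1=0, Y2=1. Eliminates g9 inverted output.
Only g9 stuck-at-1 is consistent with every test.

g9 stuck-at-1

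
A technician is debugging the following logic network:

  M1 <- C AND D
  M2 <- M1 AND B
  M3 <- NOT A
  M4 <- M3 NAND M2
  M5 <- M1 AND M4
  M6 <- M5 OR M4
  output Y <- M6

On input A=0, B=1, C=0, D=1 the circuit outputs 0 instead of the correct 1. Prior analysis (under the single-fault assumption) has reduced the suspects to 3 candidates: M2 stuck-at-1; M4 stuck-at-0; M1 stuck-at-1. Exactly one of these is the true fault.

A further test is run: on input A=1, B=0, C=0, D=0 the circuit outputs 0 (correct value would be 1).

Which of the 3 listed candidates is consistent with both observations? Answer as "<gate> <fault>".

M4 stuck-at-0

Evaluate each candidate on input A=1, B=0, C=0, D=0:
  M2 stuck-at-1: M1=0, M2=1 [stuck-at-1], M3=0, M4=1, M5=0, M6=1 → 1 — eliminated
  M4 stuck-at-0: M1=0, M2=0, M3=0, M4=0 [stuck-at-0], M5=0, M6=0 → 0 — matches
  M1 stuck-at-1: M1=1 [stuck-at-1], M2=0, M3=0, M4=1, M5=1, M6=1 → 1 — eliminated
Only M4 stuck-at-0 reproduces the observed 0.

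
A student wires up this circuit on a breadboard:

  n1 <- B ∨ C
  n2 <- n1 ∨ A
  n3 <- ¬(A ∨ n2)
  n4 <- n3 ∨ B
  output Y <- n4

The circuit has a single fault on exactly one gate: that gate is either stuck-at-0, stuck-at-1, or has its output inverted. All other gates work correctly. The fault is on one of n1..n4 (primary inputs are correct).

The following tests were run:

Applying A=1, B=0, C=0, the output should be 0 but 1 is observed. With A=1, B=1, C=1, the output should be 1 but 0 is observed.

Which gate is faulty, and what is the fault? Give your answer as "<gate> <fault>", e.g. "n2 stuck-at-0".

n4 inverted output

Fault-free values for test 1 (A=1, B=0, C=0): n1=0, n2=1, n3=0, n4=0, giving Y=0. Observed 1.
Test 1: faults giving observed 1 are {n3 stuck-at-1, n3 inverted output, n4 stuck-at-1, n4 inverted output}.
Test 2 (A=1, B=1, C=1): fault-free n1=1, n2=1, n3=0, n4=1 → 1; observed 0. Eliminates n3 stuck-at-1, n3 inverted output, n4 stuck-at-1.
Only n4 inverted output is consistent with every test.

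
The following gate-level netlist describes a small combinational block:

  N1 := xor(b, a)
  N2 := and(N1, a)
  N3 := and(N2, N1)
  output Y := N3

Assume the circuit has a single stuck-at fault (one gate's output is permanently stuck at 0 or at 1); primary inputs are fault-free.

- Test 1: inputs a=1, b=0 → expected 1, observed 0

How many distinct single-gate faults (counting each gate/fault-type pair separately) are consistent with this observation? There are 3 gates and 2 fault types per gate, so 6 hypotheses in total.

Fault-free: N1=1, N2=1, N3=1 → 1. Observed 0.
  N1 stuck-at-0: output 0 ✓
  N1 stuck-at-1: output 1 ✗
  N2 stuck-at-0: output 0 ✓
  N2 stuck-at-1: output 1 ✗
  N3 stuck-at-0: output 0 ✓
  N3 stuck-at-1: output 1 ✗
Consistent faults: {N1 stuck-at-0, N2 stuck-at-0, N3 stuck-at-0} — 3 in all.

3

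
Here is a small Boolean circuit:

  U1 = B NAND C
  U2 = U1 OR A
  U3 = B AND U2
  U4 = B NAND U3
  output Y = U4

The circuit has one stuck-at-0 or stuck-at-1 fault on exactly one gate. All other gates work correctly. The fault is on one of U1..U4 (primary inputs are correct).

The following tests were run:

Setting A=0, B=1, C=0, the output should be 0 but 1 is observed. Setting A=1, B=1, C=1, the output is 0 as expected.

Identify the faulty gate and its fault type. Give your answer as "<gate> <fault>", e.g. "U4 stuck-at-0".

Fault-free values for test 1 (A=0, B=1, C=0): U1=1, U2=1, U3=1, U4=0, giving Y=0. Observed 1.
Test 1: faults giving observed 1 are {U1 stuck-at-0, U2 stuck-at-0, U3 stuck-at-0, U4 stuck-at-1}.
Test 2 (A=1, B=1, C=1): fault-free U1=0, U2=1, U3=1, U4=0 → 0; observed 0. Eliminates U2 stuck-at-0, U3 stuck-at-0, U4 stuck-at-1.
Only U1 stuck-at-0 is consistent with every test.

U1 stuck-at-0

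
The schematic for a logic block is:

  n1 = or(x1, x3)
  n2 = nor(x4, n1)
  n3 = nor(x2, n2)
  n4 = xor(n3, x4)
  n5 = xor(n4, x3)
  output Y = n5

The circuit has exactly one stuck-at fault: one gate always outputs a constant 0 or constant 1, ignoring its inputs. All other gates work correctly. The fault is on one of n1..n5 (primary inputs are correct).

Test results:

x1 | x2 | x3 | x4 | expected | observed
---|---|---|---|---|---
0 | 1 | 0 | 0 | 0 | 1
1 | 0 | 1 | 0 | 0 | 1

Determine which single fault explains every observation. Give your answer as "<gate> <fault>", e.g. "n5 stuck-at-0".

Fault-free values for test 1 (x1=0, x2=1, x3=0, x4=0): n1=0, n2=1, n3=0, n4=0, n5=0, giving Y=0. Observed 1.
Test 1: faults giving observed 1 are {n3 stuck-at-1, n4 stuck-at-1, n5 stuck-at-1}.
Test 2 (x1=1, x2=0, x3=1, x4=0): fault-free n1=1, n2=0, n3=1, n4=1, n5=0 → 0; observed 1. Eliminates n3 stuck-at-1, n4 stuck-at-1.
Only n5 stuck-at-1 is consistent with every test.

n5 stuck-at-1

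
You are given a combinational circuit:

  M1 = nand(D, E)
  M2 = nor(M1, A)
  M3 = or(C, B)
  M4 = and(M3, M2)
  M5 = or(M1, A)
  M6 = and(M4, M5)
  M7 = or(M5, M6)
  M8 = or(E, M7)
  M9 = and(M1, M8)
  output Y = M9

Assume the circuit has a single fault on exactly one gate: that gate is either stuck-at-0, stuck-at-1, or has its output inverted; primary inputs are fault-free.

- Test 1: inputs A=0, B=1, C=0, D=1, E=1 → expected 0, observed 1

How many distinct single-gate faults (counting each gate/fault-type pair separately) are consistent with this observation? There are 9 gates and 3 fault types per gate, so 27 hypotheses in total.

4

Fault-free: M1=0, M2=1, M3=1, M4=1, M5=0, M6=0, M7=0, M8=1, M9=0 → 0. Observed 1.
  M1: stuck-at-1, inverted output ✓; others ✗
  M2: none of the 3 fault types match ✗
  M3: none of the 3 fault types match ✗
  M4: none of the 3 fault types match ✗
  M5: none of the 3 fault types match ✗
  M6: none of the 3 fault types match ✗
  M7: none of the 3 fault types match ✗
  M8: none of the 3 fault types match ✗
  M9: stuck-at-1, inverted output ✓; others ✗
Consistent faults: {M1 stuck-at-1, M1 inverted output, M9 stuck-at-1, M9 inverted output} — 4 in all.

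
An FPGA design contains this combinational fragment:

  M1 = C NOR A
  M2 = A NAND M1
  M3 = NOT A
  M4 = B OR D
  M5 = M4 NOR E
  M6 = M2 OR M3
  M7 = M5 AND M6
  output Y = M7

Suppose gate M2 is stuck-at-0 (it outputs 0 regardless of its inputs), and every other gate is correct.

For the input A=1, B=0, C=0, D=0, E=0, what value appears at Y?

Propagate with M2 forced: M1=0, M2=0 [stuck-at-0], M3=0, M4=0, M5=1, M6=0, M7=0.
So Y = 0. (Without the fault it would be 1.)

0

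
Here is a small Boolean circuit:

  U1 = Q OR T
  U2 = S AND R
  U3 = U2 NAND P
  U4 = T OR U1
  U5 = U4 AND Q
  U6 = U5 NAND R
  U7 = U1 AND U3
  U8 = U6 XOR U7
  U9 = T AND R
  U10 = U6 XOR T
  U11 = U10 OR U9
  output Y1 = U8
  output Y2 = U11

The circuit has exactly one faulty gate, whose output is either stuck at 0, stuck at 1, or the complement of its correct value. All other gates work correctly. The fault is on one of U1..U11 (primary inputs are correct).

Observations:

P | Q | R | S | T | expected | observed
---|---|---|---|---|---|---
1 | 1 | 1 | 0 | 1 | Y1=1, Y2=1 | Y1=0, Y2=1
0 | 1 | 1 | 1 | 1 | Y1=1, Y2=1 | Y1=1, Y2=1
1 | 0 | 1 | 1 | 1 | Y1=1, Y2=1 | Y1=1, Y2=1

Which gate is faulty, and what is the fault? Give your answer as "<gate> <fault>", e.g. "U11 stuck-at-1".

Fault-free values for test 1 (P=1, Q=1, R=1, S=0, T=1): U1=1, U2=0, U3=1, U4=1, U5=1, U6=0, U7=1, U8=1, U9=1, U10=1, U11=1, giving Y1=1, Y2=1. Observed Y1=0, Y2=1.
Test 1: faults giving observed Y1=0, Y2=1 are {U1 stuck-at-0, U1 inverted output, U2 stuck-at-1, U2 inverted output, U3 stuck-at-0, U3 inverted output, U4 stuck-at-0, U4 inverted output, U5 stuck-at-0, U5 inverted output, U6 stuck-at-1, U6 inverted output, U7 stuck-at-0, U7 inverted output, U8 stuck-at-0, U8 inverted output}.
Test 2 (P=0, Q=1, R=1, S=1, T=1): fault-free U1=1, U2=1, U3=1, U4=1, U5=1, U6=0, U7=1, U8=1, U9=1, U10=1, U11=1 → Y1=1, Y2=1; observed Y1=1, Y2=1. Eliminates U1 stuck-at-0, U1 inverted output, U3 stuck-at-0, U3 inverted output, U4 stuck-at-0, U4 inverted output, U5 stuck-at-0, U5 inverted output, U6 stuck-at-1, U6 inverted output, U7 stuck-at-0, U7 inverted output, U8 stuck-at-0, U8 inverted output.
Test 3 (P=1, Q=0, R=1, S=1, T=1): fault-free U1=1, U2=1, U3=0, U4=1, U5=0, U6=1, U7=0, U8=1, U9=1, U10=0, U11=1 → Y1=1, Y2=1; observed Y1=1, Y2=1. Eliminates U2 inverted output.
Only U2 stuck-at-1 is consistent with every test.

U2 stuck-at-1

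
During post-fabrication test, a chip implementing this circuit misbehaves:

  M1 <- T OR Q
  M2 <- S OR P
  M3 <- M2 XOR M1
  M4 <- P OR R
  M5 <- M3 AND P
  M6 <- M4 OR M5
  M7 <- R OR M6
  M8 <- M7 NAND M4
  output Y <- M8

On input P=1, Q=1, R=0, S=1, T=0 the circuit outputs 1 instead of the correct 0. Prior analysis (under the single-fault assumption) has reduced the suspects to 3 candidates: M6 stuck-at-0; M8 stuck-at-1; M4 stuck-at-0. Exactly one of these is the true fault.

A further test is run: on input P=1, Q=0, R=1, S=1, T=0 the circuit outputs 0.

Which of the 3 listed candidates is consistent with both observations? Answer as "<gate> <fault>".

Evaluate each candidate on input P=1, Q=0, R=1, S=1, T=0:
  M6 stuck-at-0: M1=0, M2=1, M3=1, M4=1, M5=1, M6=0 [stuck-at-0], M7=1, M8=0 → 0 — matches
  M8 stuck-at-1: M1=0, M2=1, M3=1, M4=1, M5=1, M6=1, M7=1, M8=1 [stuck-at-1] → 1 — eliminated
  M4 stuck-at-0: M1=0, M2=1, M3=1, M4=0 [stuck-at-0], M5=1, M6=1, M7=1, M8=1 → 1 — eliminated
Only M6 stuck-at-0 reproduces the observed 0.

M6 stuck-at-0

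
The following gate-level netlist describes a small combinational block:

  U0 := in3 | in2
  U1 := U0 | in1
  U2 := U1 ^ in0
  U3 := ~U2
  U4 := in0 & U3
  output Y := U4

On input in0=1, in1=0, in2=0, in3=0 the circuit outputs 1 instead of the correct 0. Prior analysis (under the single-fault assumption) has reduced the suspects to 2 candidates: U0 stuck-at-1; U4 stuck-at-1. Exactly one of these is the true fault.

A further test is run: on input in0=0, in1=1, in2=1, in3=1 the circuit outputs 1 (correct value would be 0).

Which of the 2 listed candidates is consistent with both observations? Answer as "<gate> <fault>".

Evaluate each candidate on input in0=0, in1=1, in2=1, in3=1:
  U0 stuck-at-1: U0=1 [stuck-at-1], U1=1, U2=1, U3=0, U4=0 → 0 — eliminated
  U4 stuck-at-1: U0=1, U1=1, U2=1, U3=0, U4=1 [stuck-at-1] → 1 — matches
Only U4 stuck-at-1 reproduces the observed 1.

U4 stuck-at-1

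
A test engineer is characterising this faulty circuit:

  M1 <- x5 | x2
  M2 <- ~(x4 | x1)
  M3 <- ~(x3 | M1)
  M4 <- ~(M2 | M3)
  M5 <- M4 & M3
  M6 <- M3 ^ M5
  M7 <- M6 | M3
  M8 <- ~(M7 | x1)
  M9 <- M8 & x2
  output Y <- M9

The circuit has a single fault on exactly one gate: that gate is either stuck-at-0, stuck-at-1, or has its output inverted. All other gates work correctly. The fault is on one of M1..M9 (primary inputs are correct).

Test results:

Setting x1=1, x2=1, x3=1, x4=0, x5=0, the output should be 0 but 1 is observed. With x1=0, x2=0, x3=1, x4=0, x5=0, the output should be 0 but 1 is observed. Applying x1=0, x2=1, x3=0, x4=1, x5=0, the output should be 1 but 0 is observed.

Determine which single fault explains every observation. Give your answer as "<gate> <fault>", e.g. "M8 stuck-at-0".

Fault-free values for test 1 (x1=1, x2=1, x3=1, x4=0, x5=0): M1=1, M2=0, M3=0, M4=1, M5=0, M6=0, M7=0, M8=0, M9=0, giving Y=0. Observed 1.
Test 1: faults giving observed 1 are {M8 stuck-at-1, M8 inverted output, M9 stuck-at-1, M9 inverted output}.
Test 2 (x1=0, x2=0, x3=1, x4=0, x5=0): fault-free M1=0, M2=1, M3=0, M4=0, M5=0, M6=0, M7=0, M8=1, M9=0 → 0; observed 1. Eliminates M8 stuck-at-1, M8 inverted output.
Test 3 (x1=0, x2=1, x3=0, x4=1, x5=0): fault-free M1=1, M2=0, M3=0, M4=1, M5=0, M6=0, M7=0, M8=1, M9=1 → 1; observed 0. Eliminates M9 stuck-at-1.
Only M9 inverted output is consistent with every test.

M9 inverted output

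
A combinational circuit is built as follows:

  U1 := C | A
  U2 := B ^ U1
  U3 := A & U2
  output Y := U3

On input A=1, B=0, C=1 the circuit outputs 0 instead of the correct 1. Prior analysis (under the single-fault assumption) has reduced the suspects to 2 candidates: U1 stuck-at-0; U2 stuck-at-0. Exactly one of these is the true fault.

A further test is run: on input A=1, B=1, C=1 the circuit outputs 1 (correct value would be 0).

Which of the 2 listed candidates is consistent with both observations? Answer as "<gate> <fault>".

Evaluate each candidate on input A=1, B=1, C=1:
  U1 stuck-at-0: U1=0 [stuck-at-0], U2=1, U3=1 → 1 — matches
  U2 stuck-at-0: U1=1, U2=0 [stuck-at-0], U3=0 → 0 — eliminated
Only U1 stuck-at-0 reproduces the observed 1.

U1 stuck-at-0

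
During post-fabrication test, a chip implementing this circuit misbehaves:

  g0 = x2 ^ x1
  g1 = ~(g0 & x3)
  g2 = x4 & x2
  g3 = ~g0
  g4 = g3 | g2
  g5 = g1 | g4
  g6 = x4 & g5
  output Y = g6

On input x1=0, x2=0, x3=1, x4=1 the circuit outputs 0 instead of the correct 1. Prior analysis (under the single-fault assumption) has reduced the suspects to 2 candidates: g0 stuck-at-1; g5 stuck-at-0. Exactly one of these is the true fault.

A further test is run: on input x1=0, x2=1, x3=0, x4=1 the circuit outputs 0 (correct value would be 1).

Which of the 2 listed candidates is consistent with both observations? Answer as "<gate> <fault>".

g5 stuck-at-0

Evaluate each candidate on input x1=0, x2=1, x3=0, x4=1:
  g0 stuck-at-1: g0=1 [stuck-at-1], g1=1, g2=1, g3=0, g4=1, g5=1, g6=1 → 1 — eliminated
  g5 stuck-at-0: g0=1, g1=1, g2=1, g3=0, g4=1, g5=0 [stuck-at-0], g6=0 → 0 — matches
Only g5 stuck-at-0 reproduces the observed 0.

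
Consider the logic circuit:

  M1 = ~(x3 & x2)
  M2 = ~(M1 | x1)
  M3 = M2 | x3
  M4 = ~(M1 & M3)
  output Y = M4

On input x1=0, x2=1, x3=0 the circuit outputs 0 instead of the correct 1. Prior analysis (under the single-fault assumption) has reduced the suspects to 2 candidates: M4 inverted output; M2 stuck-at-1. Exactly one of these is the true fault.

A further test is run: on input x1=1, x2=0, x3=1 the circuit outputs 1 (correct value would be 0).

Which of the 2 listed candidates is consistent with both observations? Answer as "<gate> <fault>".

M4 inverted output

Evaluate each candidate on input x1=1, x2=0, x3=1:
  M4 inverted output: M1=1, M2=0, M3=1, M4=1 [inverted output] → 1 — matches
  M2 stuck-at-1: M1=1, M2=1 [stuck-at-1], M3=1, M4=0 → 0 — eliminated
Only M4 inverted output reproduces the observed 1.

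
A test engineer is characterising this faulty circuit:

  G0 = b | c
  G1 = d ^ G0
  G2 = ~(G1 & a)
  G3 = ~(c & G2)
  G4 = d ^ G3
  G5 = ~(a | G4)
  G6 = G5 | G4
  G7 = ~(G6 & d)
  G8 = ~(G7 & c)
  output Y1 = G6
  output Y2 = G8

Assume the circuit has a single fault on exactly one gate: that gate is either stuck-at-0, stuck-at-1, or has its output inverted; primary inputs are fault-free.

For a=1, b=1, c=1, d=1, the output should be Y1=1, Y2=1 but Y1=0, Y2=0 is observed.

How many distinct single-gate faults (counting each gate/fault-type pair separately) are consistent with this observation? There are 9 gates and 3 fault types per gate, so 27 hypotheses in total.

12

Fault-free: G0=1, G1=0, G2=1, G3=0, G4=1, G5=0, G6=1, G7=0, G8=1 → Y1=1, Y2=1. Observed Y1=0, Y2=0.
  G0: stuck-at-0, inverted output ✓; others ✗
  G1: stuck-at-1, inverted output ✓; others ✗
  G2: stuck-at-0, inverted output ✓; others ✗
  G3: stuck-at-1, inverted output ✓; others ✗
  G4: stuck-at-0, inverted output ✓; others ✗
  G5: none of the 3 fault types match ✗
  G6: stuck-at-0, inverted output ✓; others ✗
  G7: none of the 3 fault types match ✗
  G8: none of the 3 fault types match ✗
Consistent faults: {G0 stuck-at-0, G0 inverted output, G1 stuck-at-1, G1 inverted output, G2 stuck-at-0, G2 inverted output, G3 stuck-at-1, G3 inverted output, G4 stuck-at-0, G4 inverted output, G6 stuck-at-0, G6 inverted output} — 12 in all.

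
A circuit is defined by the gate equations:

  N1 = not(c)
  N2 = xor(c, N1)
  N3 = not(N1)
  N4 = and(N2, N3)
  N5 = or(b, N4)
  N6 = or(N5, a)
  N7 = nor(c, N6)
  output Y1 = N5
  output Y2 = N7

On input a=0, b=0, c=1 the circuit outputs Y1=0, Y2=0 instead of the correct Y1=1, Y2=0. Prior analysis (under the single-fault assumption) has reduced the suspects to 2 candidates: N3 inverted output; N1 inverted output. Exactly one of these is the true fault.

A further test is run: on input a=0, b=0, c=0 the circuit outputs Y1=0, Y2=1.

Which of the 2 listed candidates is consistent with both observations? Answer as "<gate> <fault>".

Evaluate each candidate on input a=0, b=0, c=0:
  N3 inverted output: N1=1, N2=1, N3=1 [inverted output], N4=1, N5=1, N6=1, N7=0 → Y1=1, Y2=0 — eliminated
  N1 inverted output: N1=0 [inverted output], N2=0, N3=1, N4=0, N5=0, N6=0, N7=1 → Y1=0, Y2=1 — matches
Only N1 inverted output reproduces the observed Y1=0, Y2=1.

N1 inverted output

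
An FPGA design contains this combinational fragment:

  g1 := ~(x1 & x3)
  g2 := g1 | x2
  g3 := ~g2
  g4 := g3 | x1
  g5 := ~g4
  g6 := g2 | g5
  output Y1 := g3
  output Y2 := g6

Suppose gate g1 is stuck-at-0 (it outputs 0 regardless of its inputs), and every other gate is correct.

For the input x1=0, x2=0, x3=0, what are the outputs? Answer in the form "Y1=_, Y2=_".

Propagate with g1 forced: g1=0 [stuck-at-0], g2=0, g3=1, g4=1, g5=0, g6=0.
So the outputs are Y1=1, Y2=0. (Without the fault they would be Y1=0, Y2=1.)

Y1=1, Y2=0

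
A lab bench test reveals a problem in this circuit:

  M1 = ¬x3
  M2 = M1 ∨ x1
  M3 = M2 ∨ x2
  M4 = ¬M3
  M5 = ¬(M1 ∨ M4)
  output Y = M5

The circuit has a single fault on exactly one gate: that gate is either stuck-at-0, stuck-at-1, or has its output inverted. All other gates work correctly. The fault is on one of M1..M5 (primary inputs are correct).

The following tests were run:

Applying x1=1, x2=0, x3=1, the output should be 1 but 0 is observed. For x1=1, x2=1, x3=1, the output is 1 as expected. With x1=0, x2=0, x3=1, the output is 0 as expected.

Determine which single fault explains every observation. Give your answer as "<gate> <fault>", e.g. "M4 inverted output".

M2 stuck-at-0

Fault-free values for test 1 (x1=1, x2=0, x3=1): M1=0, M2=1, M3=1, M4=0, M5=1, giving Y=1. Observed 0.
Test 1: faults giving observed 0 are {M1 stuck-at-1, M1 inverted output, M2 stuck-at-0, M2 inverted output, M3 stuck-at-0, M3 inverted output, M4 stuck-at-1, M4 inverted output, M5 stuck-at-0, M5 inverted output}.
Test 2 (x1=1, x2=1, x3=1): fault-free M1=0, M2=1, M3=1, M4=0, M5=1 → 1; observed 1. Eliminates M1 stuck-at-1, M1 inverted output, M3 stuck-at-0, M3 inverted output, M4 stuck-at-1, M4 inverted output, M5 stuck-at-0, M5 inverted output.
Test 3 (x1=0, x2=0, x3=1): fault-free M1=0, M2=0, M3=0, M4=1, M5=0 → 0; observed 0. Eliminates M2 inverted output.
Only M2 stuck-at-0 is consistent with every test.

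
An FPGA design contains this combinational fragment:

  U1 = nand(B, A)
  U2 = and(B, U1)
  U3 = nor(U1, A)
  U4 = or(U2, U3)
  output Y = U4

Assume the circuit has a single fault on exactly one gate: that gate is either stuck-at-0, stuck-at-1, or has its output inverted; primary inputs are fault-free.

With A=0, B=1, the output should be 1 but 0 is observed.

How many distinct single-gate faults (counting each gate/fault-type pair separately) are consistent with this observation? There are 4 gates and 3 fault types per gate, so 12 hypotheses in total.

Fault-free: U1=1, U2=1, U3=0, U4=1 → 1. Observed 0.
  U1 stuck-at-0: output 1 ✗
  U1 stuck-at-1: output 1 ✗
  U1 inverted output: output 1 ✗
  U2 stuck-at-0: output 0 ✓
  U2 stuck-at-1: output 1 ✗
  U2 inverted output: output 0 ✓
  U3 stuck-at-0: output 1 ✗
  U3 stuck-at-1: output 1 ✗
  U3 inverted output: output 1 ✗
  U4 stuck-at-0: output 0 ✓
  U4 stuck-at-1: output 1 ✗
  U4 inverted output: output 0 ✓
Consistent faults: {U2 stuck-at-0, U2 inverted output, U4 stuck-at-0, U4 inverted output} — 4 in all.

4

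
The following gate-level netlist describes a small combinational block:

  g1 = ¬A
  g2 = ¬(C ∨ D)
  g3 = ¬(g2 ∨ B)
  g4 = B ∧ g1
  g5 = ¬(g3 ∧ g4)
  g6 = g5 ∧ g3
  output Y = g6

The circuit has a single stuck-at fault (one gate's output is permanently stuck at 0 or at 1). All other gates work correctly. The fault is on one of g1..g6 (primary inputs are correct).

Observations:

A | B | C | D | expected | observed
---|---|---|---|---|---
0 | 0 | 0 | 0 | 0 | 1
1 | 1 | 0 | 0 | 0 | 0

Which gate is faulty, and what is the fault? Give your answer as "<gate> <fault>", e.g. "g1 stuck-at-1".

g2 stuck-at-0

Fault-free values for test 1 (A=0, B=0, C=0, D=0): g1=1, g2=1, g3=0, g4=0, g5=1, g6=0, giving Y=0. Observed 1.
Test 1: faults giving observed 1 are {g2 stuck-at-0, g3 stuck-at-1, g6 stuck-at-1}.
Test 2 (A=1, B=1, C=0, D=0): fault-free g1=0, g2=1, g3=0, g4=0, g5=1, g6=0 → 0; observed 0. Eliminates g3 stuck-at-1, g6 stuck-at-1.
Only g2 stuck-at-0 is consistent with every test.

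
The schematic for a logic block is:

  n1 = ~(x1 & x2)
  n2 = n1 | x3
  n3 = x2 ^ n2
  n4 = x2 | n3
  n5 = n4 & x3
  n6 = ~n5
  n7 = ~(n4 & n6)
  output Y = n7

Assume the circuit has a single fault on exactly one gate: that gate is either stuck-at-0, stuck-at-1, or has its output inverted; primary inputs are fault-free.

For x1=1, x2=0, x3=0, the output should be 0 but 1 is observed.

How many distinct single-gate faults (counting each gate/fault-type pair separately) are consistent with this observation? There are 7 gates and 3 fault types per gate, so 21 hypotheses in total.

Fault-free: n1=1, n2=1, n3=1, n4=1, n5=0, n6=1, n7=0 → 0. Observed 1.
  n1: stuck-at-0, inverted output ✓; others ✗
  n2: stuck-at-0, inverted output ✓; others ✗
  n3: stuck-at-0, inverted output ✓; others ✗
  n4: stuck-at-0, inverted output ✓; others ✗
  n5: stuck-at-1, inverted output ✓; others ✗
  n6: stuck-at-0, inverted output ✓; others ✗
  n7: stuck-at-1, inverted output ✓; others ✗
Consistent faults: {n1 stuck-at-0, n1 inverted output, n2 stuck-at-0, n2 inverted output, n3 stuck-at-0, n3 inverted output, n4 stuck-at-0, n4 inverted output, n5 stuck-at-1, n5 inverted output, n6 stuck-at-0, n6 inverted output, n7 stuck-at-1, n7 inverted output} — 14 in all.

14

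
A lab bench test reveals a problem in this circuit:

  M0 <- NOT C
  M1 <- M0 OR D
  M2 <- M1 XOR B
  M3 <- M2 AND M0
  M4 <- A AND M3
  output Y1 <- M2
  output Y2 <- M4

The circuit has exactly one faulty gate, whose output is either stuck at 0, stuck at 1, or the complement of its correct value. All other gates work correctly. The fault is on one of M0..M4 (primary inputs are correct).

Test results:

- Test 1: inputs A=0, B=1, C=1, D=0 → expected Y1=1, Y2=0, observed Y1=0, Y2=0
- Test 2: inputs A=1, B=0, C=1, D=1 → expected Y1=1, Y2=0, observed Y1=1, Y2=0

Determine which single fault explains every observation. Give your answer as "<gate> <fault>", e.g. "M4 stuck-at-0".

Fault-free values for test 1 (A=0, B=1, C=1, D=0): M0=0, M1=0, M2=1, M3=0, M4=0, giving Y1=1, Y2=0. Observed Y1=0, Y2=0.
Test 1: faults giving observed Y1=0, Y2=0 are {M0 stuck-at-1, M0 inverted output, M1 stuck-at-1, M1 inverted output, M2 stuck-at-0, M2 inverted output}.
Test 2 (A=1, B=0, C=1, D=1): fault-free M0=0, M1=1, M2=1, M3=0, M4=0 → Y1=1, Y2=0; observed Y1=1, Y2=0. Eliminates M0 stuck-at-1, M0 inverted output, M1 inverted output, M2 stuck-at-0, M2 inverted output.
Only M1 stuck-at-1 is consistent with every test.

M1 stuck-at-1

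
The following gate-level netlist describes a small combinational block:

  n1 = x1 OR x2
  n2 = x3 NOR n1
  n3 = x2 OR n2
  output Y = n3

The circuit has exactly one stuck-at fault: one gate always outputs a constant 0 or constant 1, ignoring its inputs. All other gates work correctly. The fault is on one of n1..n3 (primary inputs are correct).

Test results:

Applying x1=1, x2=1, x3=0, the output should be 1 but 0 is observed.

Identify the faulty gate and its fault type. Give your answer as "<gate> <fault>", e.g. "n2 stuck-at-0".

n3 stuck-at-0

Fault-free values for test 1 (x1=1, x2=1, x3=0): n1=1, n2=0, n3=1, giving Y=1. Observed 0.
Test 1: faults giving observed 0 are {n3 stuck-at-0}.
Only n3 stuck-at-0 is consistent with every test.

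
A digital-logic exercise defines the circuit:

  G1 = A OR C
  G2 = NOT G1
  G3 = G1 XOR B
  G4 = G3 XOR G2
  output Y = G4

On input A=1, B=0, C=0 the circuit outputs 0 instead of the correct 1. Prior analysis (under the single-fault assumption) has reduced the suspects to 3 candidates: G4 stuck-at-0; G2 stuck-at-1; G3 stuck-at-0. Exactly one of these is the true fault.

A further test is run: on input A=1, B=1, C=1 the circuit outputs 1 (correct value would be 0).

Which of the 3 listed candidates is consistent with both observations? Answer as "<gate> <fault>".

G2 stuck-at-1

Evaluate each candidate on input A=1, B=1, C=1:
  G4 stuck-at-0: G1=1, G2=0, G3=0, G4=0 [stuck-at-0] → 0 — eliminated
  G2 stuck-at-1: G1=1, G2=1 [stuck-at-1], G3=0, G4=1 → 1 — matches
  G3 stuck-at-0: G1=1, G2=0, G3=0 [stuck-at-0], G4=0 → 0 — eliminated
Only G2 stuck-at-1 reproduces the observed 1.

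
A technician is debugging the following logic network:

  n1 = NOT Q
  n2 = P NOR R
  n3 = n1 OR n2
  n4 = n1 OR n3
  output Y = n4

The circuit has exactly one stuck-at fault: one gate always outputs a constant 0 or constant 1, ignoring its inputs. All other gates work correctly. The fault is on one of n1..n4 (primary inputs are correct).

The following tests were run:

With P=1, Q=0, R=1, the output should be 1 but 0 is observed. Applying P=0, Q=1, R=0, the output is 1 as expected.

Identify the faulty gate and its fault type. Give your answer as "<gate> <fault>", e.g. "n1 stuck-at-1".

Fault-free values for test 1 (P=1, Q=0, R=1): n1=1, n2=0, n3=1, n4=1, giving Y=1. Observed 0.
Test 1: faults giving observed 0 are {n1 stuck-at-0, n4 stuck-at-0}.
Test 2 (P=0, Q=1, R=0): fault-free n1=0, n2=1, n3=1, n4=1 → 1; observed 1. Eliminates n4 stuck-at-0.
Only n1 stuck-at-0 is consistent with every test.

n1 stuck-at-0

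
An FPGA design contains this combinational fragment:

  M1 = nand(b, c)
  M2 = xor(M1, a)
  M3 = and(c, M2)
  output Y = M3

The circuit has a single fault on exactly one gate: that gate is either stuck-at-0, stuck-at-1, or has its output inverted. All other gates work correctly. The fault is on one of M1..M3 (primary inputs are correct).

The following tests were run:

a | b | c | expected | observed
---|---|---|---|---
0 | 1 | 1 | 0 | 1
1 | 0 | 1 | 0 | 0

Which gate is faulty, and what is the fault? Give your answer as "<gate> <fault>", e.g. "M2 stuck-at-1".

Fault-free values for test 1 (a=0, b=1, c=1): M1=0, M2=0, M3=0, giving Y=0. Observed 1.
Test 1: faults giving observed 1 are {M1 stuck-at-1, M1 inverted output, M2 stuck-at-1, M2 inverted output, M3 stuck-at-1, M3 inverted output}.
Test 2 (a=1, b=0, c=1): fault-free M1=1, M2=0, M3=0 → 0; observed 0. Eliminates M1 inverted output, M2 stuck-at-1, M2 inverted output, M3 stuck-at-1, M3 inverted output.
Only M1 stuck-at-1 is consistent with every test.

M1 stuck-at-1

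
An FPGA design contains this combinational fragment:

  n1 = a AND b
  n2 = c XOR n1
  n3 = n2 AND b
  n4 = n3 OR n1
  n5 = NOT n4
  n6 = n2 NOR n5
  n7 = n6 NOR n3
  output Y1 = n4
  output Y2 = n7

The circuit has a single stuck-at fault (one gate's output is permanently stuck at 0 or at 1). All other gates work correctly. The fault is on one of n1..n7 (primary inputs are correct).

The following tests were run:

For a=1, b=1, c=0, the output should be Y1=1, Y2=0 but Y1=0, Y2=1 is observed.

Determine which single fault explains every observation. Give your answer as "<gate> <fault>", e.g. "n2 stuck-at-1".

Fault-free values for test 1 (a=1, b=1, c=0): n1=1, n2=1, n3=1, n4=1, n5=0, n6=0, n7=0, giving Y1=1, Y2=0. Observed Y1=0, Y2=1.
Test 1: faults giving observed Y1=0, Y2=1 are {n1 stuck-at-0}.
Only n1 stuck-at-0 is consistent with every test.

n1 stuck-at-0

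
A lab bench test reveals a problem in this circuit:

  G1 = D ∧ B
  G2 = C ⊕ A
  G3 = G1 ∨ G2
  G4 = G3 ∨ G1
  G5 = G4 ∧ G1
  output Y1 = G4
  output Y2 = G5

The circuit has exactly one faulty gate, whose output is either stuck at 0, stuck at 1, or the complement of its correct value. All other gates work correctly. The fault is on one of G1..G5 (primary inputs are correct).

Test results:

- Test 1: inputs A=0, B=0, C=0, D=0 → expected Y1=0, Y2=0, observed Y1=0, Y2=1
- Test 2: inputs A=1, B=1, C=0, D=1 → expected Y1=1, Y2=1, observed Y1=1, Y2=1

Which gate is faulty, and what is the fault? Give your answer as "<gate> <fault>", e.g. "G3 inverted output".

G5 stuck-at-1

Fault-free values for test 1 (A=0, B=0, C=0, D=0): G1=0, G2=0, G3=0, G4=0, G5=0, giving Y1=0, Y2=0. Observed Y1=0, Y2=1.
Test 1: faults giving observed Y1=0, Y2=1 are {G5 stuck-at-1, G5 inverted output}.
Test 2 (A=1, B=1, C=0, D=1): fault-free G1=1, G2=1, G3=1, G4=1, G5=1 → Y1=1, Y2=1; observed Y1=1, Y2=1. Eliminates G5 inverted output.
Only G5 stuck-at-1 is consistent with every test.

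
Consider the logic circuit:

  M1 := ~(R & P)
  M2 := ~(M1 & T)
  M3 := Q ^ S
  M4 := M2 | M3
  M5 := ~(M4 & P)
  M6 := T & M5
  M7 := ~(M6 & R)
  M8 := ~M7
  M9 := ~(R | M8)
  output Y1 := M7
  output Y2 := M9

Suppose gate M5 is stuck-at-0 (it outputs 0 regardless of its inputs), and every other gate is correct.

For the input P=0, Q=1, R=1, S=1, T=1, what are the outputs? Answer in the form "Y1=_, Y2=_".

Y1=1, Y2=0

Propagate with M5 forced: M1=1, M2=0, M3=0, M4=0, M5=0 [stuck-at-0], M6=0, M7=1, M8=0, M9=0.
So the outputs are Y1=1, Y2=0. (Without the fault they would be Y1=0, Y2=0.)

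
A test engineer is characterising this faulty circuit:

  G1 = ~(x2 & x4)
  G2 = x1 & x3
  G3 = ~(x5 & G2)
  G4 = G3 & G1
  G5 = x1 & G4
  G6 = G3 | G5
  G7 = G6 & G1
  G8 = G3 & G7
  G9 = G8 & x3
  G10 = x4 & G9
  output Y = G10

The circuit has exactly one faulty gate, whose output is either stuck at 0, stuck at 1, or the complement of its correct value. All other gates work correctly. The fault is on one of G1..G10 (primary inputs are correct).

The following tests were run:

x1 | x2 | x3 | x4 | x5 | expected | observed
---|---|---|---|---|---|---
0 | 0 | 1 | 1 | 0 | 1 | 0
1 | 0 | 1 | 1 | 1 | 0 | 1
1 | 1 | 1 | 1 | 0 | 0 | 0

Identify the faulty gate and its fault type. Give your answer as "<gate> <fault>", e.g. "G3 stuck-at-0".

G3 inverted output

Fault-free values for test 1 (x1=0, x2=0, x3=1, x4=1, x5=0): G1=1, G2=0, G3=1, G4=1, G5=0, G6=1, G7=1, G8=1, G9=1, G10=1, giving Y=1. Observed 0.
Test 1: faults giving observed 0 are {G1 stuck-at-0, G1 inverted output, G3 stuck-at-0, G3 inverted output, G6 stuck-at-0, G6 inverted output, G7 stuck-at-0, G7 inverted output, G8 stuck-at-0, G8 inverted output, G9 stuck-at-0, G9 inverted output, G10 stuck-at-0, G10 inverted output}.
Test 2 (x1=1, x2=0, x3=1, x4=1, x5=1): fault-free G1=1, G2=1, G3=0, G4=0, G5=0, G6=0, G7=0, G8=0, G9=0, G10=0 → 0; observed 1. Eliminates G1 stuck-at-0, G1 inverted output, G3 stuck-at-0, G6 stuck-at-0, G6 inverted output, G7 stuck-at-0, G7 inverted output, G8 stuck-at-0, G9 stuck-at-0, G10 stuck-at-0.
Test 3 (x1=1, x2=1, x3=1, x4=1, x5=0): fault-free G1=0, G2=1, G3=1, G4=0, G5=0, G6=1, G7=0, G8=0, G9=0, G10=0 → 0; observed 0. Eliminates G8 inverted output, G9 inverted output, G10 inverted output.
Only G3 inverted output is consistent with every test.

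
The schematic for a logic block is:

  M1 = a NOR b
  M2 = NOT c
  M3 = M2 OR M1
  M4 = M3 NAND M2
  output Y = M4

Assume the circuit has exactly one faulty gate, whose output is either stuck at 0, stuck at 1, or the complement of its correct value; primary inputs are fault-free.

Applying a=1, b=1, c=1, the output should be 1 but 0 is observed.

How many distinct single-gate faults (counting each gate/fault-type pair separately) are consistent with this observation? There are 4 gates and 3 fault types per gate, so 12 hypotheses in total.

Fault-free: M1=0, M2=0, M3=0, M4=1 → 1. Observed 0.
  M1 stuck-at-0: output 1 ✗
  M1 stuck-at-1: output 1 ✗
  M1 inverted output: output 1 ✗
  M2 stuck-at-0: output 1 ✗
  M2 stuck-at-1: output 0 ✓
  M2 inverted output: output 0 ✓
  M3 stuck-at-0: output 1 ✗
  M3 stuck-at-1: output 1 ✗
  M3 inverted output: output 1 ✗
  M4 stuck-at-0: output 0 ✓
  M4 stuck-at-1: output 1 ✗
  M4 inverted output: output 0 ✓
Consistent faults: {M2 stuck-at-1, M2 inverted output, M4 stuck-at-0, M4 inverted output} — 4 in all.

4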